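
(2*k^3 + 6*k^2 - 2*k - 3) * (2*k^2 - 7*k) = 4*k^5 - 2*k^4 - 46*k^3 + 8*k^2 + 21*k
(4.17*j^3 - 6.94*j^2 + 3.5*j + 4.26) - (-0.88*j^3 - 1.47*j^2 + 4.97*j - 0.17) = 5.05*j^3 - 5.47*j^2 - 1.47*j + 4.43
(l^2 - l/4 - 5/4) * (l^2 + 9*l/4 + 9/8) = l^4 + 2*l^3 - 11*l^2/16 - 99*l/32 - 45/32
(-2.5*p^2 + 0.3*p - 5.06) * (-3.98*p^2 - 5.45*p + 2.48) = 9.95*p^4 + 12.431*p^3 + 12.3038*p^2 + 28.321*p - 12.5488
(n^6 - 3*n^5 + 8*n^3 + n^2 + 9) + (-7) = n^6 - 3*n^5 + 8*n^3 + n^2 + 2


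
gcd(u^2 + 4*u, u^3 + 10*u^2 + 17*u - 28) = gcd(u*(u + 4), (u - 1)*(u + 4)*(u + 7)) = u + 4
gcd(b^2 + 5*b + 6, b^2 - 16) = 1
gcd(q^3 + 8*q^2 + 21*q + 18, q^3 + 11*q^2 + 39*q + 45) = q^2 + 6*q + 9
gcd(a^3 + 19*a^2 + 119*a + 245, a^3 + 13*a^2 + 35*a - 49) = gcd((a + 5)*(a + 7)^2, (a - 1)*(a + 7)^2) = a^2 + 14*a + 49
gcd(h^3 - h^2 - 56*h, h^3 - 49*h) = h^2 + 7*h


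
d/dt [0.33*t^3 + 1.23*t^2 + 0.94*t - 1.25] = 0.99*t^2 + 2.46*t + 0.94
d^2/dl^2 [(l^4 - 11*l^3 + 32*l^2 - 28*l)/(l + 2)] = 2*(3*l^4 + 5*l^3 - 42*l^2 - 132*l + 184)/(l^3 + 6*l^2 + 12*l + 8)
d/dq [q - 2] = 1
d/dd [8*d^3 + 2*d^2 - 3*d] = 24*d^2 + 4*d - 3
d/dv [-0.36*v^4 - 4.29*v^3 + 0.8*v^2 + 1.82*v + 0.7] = -1.44*v^3 - 12.87*v^2 + 1.6*v + 1.82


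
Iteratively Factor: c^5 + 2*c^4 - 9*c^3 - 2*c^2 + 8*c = (c - 1)*(c^4 + 3*c^3 - 6*c^2 - 8*c) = (c - 1)*(c + 1)*(c^3 + 2*c^2 - 8*c) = c*(c - 1)*(c + 1)*(c^2 + 2*c - 8) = c*(c - 1)*(c + 1)*(c + 4)*(c - 2)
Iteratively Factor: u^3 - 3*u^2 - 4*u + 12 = (u - 2)*(u^2 - u - 6) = (u - 3)*(u - 2)*(u + 2)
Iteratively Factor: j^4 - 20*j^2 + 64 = (j - 2)*(j^3 + 2*j^2 - 16*j - 32) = (j - 4)*(j - 2)*(j^2 + 6*j + 8) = (j - 4)*(j - 2)*(j + 4)*(j + 2)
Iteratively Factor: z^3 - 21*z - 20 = (z + 4)*(z^2 - 4*z - 5) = (z - 5)*(z + 4)*(z + 1)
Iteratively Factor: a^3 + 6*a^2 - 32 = (a - 2)*(a^2 + 8*a + 16) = (a - 2)*(a + 4)*(a + 4)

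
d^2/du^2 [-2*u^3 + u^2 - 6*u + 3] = 2 - 12*u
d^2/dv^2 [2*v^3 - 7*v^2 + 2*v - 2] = 12*v - 14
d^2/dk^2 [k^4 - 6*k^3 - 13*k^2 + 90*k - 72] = 12*k^2 - 36*k - 26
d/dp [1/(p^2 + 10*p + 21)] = 2*(-p - 5)/(p^2 + 10*p + 21)^2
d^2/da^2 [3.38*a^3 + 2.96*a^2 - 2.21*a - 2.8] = 20.28*a + 5.92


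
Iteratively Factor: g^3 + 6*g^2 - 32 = (g + 4)*(g^2 + 2*g - 8) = (g + 4)^2*(g - 2)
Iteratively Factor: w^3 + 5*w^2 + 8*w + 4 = (w + 2)*(w^2 + 3*w + 2) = (w + 2)^2*(w + 1)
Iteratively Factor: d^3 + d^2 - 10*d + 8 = (d + 4)*(d^2 - 3*d + 2) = (d - 1)*(d + 4)*(d - 2)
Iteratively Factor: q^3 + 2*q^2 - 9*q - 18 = (q - 3)*(q^2 + 5*q + 6) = (q - 3)*(q + 3)*(q + 2)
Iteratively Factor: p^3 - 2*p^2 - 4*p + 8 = (p + 2)*(p^2 - 4*p + 4) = (p - 2)*(p + 2)*(p - 2)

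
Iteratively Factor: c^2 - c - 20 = (c + 4)*(c - 5)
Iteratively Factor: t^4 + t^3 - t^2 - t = (t - 1)*(t^3 + 2*t^2 + t) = t*(t - 1)*(t^2 + 2*t + 1) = t*(t - 1)*(t + 1)*(t + 1)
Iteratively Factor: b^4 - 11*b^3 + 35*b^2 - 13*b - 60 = (b - 5)*(b^3 - 6*b^2 + 5*b + 12) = (b - 5)*(b + 1)*(b^2 - 7*b + 12) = (b - 5)*(b - 3)*(b + 1)*(b - 4)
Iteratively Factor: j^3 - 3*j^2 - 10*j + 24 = (j + 3)*(j^2 - 6*j + 8) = (j - 4)*(j + 3)*(j - 2)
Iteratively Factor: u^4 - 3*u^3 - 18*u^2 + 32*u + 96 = (u - 4)*(u^3 + u^2 - 14*u - 24) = (u - 4)*(u + 2)*(u^2 - u - 12) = (u - 4)^2*(u + 2)*(u + 3)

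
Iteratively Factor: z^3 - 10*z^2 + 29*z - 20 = (z - 5)*(z^2 - 5*z + 4) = (z - 5)*(z - 4)*(z - 1)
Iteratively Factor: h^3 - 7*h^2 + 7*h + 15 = (h - 5)*(h^2 - 2*h - 3) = (h - 5)*(h - 3)*(h + 1)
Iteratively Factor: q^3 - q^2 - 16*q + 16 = (q + 4)*(q^2 - 5*q + 4) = (q - 4)*(q + 4)*(q - 1)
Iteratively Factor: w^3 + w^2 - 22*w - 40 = (w + 4)*(w^2 - 3*w - 10) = (w + 2)*(w + 4)*(w - 5)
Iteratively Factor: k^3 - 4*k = (k + 2)*(k^2 - 2*k) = (k - 2)*(k + 2)*(k)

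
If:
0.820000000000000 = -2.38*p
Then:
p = -0.34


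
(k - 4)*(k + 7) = k^2 + 3*k - 28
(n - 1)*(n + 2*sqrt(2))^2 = n^3 - n^2 + 4*sqrt(2)*n^2 - 4*sqrt(2)*n + 8*n - 8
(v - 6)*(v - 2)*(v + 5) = v^3 - 3*v^2 - 28*v + 60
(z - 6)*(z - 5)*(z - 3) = z^3 - 14*z^2 + 63*z - 90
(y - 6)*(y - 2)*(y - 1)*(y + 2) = y^4 - 7*y^3 + 2*y^2 + 28*y - 24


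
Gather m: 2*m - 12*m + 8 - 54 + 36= -10*m - 10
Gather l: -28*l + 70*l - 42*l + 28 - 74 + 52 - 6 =0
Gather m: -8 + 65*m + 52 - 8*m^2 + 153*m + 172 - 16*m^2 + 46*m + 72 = -24*m^2 + 264*m + 288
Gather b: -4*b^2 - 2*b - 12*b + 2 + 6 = -4*b^2 - 14*b + 8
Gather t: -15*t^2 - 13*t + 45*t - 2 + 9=-15*t^2 + 32*t + 7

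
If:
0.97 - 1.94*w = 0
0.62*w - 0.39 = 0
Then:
No Solution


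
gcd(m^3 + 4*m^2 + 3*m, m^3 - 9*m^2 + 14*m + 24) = m + 1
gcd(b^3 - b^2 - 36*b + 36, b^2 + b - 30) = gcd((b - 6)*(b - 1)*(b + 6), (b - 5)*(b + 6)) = b + 6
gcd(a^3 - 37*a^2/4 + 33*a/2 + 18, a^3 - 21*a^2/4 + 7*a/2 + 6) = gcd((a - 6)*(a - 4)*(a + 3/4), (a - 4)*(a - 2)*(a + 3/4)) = a^2 - 13*a/4 - 3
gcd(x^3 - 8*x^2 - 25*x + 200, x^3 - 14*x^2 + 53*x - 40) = x^2 - 13*x + 40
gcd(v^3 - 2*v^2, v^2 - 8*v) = v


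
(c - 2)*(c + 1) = c^2 - c - 2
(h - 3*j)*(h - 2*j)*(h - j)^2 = h^4 - 7*h^3*j + 17*h^2*j^2 - 17*h*j^3 + 6*j^4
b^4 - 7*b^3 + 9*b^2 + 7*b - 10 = (b - 5)*(b - 2)*(b - 1)*(b + 1)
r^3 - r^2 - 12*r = r*(r - 4)*(r + 3)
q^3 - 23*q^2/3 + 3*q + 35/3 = (q - 7)*(q - 5/3)*(q + 1)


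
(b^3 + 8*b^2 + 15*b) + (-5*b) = b^3 + 8*b^2 + 10*b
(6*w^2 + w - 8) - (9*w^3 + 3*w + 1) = -9*w^3 + 6*w^2 - 2*w - 9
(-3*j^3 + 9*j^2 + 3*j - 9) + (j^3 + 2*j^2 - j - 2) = -2*j^3 + 11*j^2 + 2*j - 11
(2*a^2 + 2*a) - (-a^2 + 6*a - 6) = 3*a^2 - 4*a + 6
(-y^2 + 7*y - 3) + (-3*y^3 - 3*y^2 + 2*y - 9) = -3*y^3 - 4*y^2 + 9*y - 12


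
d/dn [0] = 0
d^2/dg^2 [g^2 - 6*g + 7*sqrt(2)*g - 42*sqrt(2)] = 2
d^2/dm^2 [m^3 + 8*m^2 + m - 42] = 6*m + 16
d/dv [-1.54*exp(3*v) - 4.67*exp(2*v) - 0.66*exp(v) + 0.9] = (-4.62*exp(2*v) - 9.34*exp(v) - 0.66)*exp(v)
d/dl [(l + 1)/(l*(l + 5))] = (-l^2 - 2*l - 5)/(l^2*(l^2 + 10*l + 25))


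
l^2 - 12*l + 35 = (l - 7)*(l - 5)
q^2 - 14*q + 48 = (q - 8)*(q - 6)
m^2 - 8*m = m*(m - 8)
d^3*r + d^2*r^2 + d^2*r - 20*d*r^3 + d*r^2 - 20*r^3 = (d - 4*r)*(d + 5*r)*(d*r + r)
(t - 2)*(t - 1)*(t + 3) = t^3 - 7*t + 6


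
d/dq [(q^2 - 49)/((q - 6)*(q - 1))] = (-7*q^2 + 110*q - 343)/(q^4 - 14*q^3 + 61*q^2 - 84*q + 36)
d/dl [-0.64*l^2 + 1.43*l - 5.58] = 1.43 - 1.28*l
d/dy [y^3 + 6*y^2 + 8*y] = 3*y^2 + 12*y + 8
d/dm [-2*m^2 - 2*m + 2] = -4*m - 2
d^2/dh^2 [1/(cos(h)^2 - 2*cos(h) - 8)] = (8*sin(h)^4 - 76*sin(h)^2 - 17*cos(h) - 3*cos(3*h) + 20)/(2*(sin(h)^2 + 2*cos(h) + 7)^3)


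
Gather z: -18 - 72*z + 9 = -72*z - 9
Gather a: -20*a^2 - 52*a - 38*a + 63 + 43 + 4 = -20*a^2 - 90*a + 110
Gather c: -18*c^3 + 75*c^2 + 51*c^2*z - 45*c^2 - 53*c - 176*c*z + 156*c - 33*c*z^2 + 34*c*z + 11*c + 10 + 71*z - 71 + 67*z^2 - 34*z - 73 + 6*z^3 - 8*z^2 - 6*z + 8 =-18*c^3 + c^2*(51*z + 30) + c*(-33*z^2 - 142*z + 114) + 6*z^3 + 59*z^2 + 31*z - 126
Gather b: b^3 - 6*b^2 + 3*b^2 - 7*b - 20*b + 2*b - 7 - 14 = b^3 - 3*b^2 - 25*b - 21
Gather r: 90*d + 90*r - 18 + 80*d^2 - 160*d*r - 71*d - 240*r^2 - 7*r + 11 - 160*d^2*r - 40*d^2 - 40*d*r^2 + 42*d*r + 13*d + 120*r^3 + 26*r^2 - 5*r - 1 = 40*d^2 + 32*d + 120*r^3 + r^2*(-40*d - 214) + r*(-160*d^2 - 118*d + 78) - 8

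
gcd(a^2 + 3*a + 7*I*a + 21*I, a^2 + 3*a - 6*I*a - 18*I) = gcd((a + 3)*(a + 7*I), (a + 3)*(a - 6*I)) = a + 3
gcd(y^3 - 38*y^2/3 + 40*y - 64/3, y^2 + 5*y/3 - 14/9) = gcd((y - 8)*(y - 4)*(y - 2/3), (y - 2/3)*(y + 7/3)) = y - 2/3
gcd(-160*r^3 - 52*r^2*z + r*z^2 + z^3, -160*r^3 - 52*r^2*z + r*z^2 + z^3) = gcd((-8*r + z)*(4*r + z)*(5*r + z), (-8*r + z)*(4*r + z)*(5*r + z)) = -160*r^3 - 52*r^2*z + r*z^2 + z^3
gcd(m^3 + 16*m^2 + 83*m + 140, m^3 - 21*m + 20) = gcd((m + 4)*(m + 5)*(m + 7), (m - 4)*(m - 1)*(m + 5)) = m + 5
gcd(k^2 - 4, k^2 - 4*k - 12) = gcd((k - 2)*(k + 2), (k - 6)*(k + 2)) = k + 2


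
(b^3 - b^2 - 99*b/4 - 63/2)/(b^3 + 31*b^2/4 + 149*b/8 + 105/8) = 2*(2*b^2 - 9*b - 18)/(4*b^2 + 17*b + 15)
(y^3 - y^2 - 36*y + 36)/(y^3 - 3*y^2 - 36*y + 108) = (y - 1)/(y - 3)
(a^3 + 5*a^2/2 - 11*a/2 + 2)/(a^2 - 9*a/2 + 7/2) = (2*a^2 + 7*a - 4)/(2*a - 7)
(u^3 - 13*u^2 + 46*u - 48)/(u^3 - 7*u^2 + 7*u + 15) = (u^2 - 10*u + 16)/(u^2 - 4*u - 5)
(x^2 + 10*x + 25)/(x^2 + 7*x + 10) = (x + 5)/(x + 2)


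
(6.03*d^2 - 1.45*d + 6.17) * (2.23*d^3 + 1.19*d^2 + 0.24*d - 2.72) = 13.4469*d^5 + 3.9422*d^4 + 13.4808*d^3 - 9.4073*d^2 + 5.4248*d - 16.7824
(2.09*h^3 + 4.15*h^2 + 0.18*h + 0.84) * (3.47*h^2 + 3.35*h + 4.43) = 7.2523*h^5 + 21.402*h^4 + 23.7858*h^3 + 21.9023*h^2 + 3.6114*h + 3.7212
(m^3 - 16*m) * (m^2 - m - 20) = m^5 - m^4 - 36*m^3 + 16*m^2 + 320*m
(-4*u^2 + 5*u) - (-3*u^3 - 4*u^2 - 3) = 3*u^3 + 5*u + 3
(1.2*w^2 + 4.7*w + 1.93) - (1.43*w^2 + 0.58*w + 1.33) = -0.23*w^2 + 4.12*w + 0.6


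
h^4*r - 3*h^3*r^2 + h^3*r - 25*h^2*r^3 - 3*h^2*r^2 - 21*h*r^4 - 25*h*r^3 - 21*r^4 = (h - 7*r)*(h + r)*(h + 3*r)*(h*r + r)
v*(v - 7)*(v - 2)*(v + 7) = v^4 - 2*v^3 - 49*v^2 + 98*v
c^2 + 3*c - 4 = (c - 1)*(c + 4)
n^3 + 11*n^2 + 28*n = n*(n + 4)*(n + 7)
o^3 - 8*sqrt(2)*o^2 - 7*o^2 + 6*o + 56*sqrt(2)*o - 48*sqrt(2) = (o - 6)*(o - 1)*(o - 8*sqrt(2))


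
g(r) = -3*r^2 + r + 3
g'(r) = 1 - 6*r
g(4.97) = -66.13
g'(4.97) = -28.82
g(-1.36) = -3.91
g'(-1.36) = 9.16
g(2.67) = -15.72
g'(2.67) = -15.02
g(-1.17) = -2.28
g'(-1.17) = 8.02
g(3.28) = -26.00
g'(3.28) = -18.68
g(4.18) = -45.24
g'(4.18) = -24.08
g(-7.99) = -196.51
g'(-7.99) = 48.94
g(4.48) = -52.73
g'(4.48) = -25.88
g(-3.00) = -27.00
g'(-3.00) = 19.00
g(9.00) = -231.00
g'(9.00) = -53.00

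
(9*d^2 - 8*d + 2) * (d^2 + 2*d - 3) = 9*d^4 + 10*d^3 - 41*d^2 + 28*d - 6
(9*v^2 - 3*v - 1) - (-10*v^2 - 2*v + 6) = 19*v^2 - v - 7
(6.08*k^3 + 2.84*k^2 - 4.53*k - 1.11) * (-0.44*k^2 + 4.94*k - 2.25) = -2.6752*k^5 + 28.7856*k^4 + 2.3428*k^3 - 28.2798*k^2 + 4.7091*k + 2.4975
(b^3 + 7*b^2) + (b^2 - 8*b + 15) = b^3 + 8*b^2 - 8*b + 15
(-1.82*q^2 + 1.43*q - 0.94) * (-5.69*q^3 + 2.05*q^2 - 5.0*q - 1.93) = 10.3558*q^5 - 11.8677*q^4 + 17.3801*q^3 - 5.5644*q^2 + 1.9401*q + 1.8142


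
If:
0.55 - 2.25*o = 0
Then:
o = 0.24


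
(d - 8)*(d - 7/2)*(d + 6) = d^3 - 11*d^2/2 - 41*d + 168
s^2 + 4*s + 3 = (s + 1)*(s + 3)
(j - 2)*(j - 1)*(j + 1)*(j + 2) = j^4 - 5*j^2 + 4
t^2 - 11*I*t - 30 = (t - 6*I)*(t - 5*I)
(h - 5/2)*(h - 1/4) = h^2 - 11*h/4 + 5/8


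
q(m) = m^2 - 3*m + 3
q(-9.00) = 111.00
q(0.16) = 2.55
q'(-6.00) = -15.00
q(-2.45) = 16.35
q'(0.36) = -2.28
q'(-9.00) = -21.00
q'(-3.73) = -10.46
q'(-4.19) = -11.38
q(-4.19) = 33.13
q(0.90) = 1.11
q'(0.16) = -2.68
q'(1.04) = -0.92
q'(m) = 2*m - 3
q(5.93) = 20.37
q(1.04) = 0.96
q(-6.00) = 57.00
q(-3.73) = 28.10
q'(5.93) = 8.86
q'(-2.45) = -7.90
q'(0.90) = -1.20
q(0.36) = 2.05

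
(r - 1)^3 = r^3 - 3*r^2 + 3*r - 1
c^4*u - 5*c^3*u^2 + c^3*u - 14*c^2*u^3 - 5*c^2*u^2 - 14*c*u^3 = c*(c - 7*u)*(c + 2*u)*(c*u + u)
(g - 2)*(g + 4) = g^2 + 2*g - 8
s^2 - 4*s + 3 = (s - 3)*(s - 1)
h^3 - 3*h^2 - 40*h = h*(h - 8)*(h + 5)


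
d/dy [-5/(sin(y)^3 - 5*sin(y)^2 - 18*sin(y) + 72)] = 5*(3*sin(y)^2 - 10*sin(y) - 18)*cos(y)/(sin(y)^3 - 5*sin(y)^2 - 18*sin(y) + 72)^2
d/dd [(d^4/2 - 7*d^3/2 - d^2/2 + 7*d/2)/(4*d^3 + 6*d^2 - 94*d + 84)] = (d^4 + 5*d^3 - 71*d^2 + 252*d + 147)/(2*(4*d^4 + 20*d^3 - 143*d^2 - 420*d + 1764))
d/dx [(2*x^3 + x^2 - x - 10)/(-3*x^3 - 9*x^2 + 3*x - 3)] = (-5*x^4 + 2*x^3 - 38*x^2 - 62*x + 11)/(3*(x^6 + 6*x^5 + 7*x^4 - 4*x^3 + 7*x^2 - 2*x + 1))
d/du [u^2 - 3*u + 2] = 2*u - 3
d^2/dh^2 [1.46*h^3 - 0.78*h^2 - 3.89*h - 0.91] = 8.76*h - 1.56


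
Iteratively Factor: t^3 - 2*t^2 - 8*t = (t)*(t^2 - 2*t - 8) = t*(t + 2)*(t - 4)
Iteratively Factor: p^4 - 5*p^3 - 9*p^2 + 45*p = (p - 3)*(p^3 - 2*p^2 - 15*p) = (p - 3)*(p + 3)*(p^2 - 5*p) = p*(p - 3)*(p + 3)*(p - 5)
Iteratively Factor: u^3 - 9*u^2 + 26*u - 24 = (u - 2)*(u^2 - 7*u + 12) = (u - 4)*(u - 2)*(u - 3)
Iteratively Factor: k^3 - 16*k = (k)*(k^2 - 16) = k*(k - 4)*(k + 4)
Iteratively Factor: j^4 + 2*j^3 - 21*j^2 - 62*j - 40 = (j + 4)*(j^3 - 2*j^2 - 13*j - 10) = (j - 5)*(j + 4)*(j^2 + 3*j + 2) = (j - 5)*(j + 1)*(j + 4)*(j + 2)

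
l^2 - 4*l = l*(l - 4)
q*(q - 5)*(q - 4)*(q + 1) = q^4 - 8*q^3 + 11*q^2 + 20*q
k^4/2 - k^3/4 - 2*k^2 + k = k*(k/2 + 1)*(k - 2)*(k - 1/2)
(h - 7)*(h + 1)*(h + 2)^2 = h^4 - 2*h^3 - 27*h^2 - 52*h - 28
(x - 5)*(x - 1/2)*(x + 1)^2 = x^4 - 7*x^3/2 - 15*x^2/2 - x/2 + 5/2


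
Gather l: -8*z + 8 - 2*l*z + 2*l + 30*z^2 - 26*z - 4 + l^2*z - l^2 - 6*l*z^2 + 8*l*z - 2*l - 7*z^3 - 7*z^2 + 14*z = l^2*(z - 1) + l*(-6*z^2 + 6*z) - 7*z^3 + 23*z^2 - 20*z + 4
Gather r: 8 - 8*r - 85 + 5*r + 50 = -3*r - 27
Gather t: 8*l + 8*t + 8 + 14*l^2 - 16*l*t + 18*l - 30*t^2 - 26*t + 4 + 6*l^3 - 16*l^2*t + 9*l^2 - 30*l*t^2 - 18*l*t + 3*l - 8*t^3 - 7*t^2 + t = 6*l^3 + 23*l^2 + 29*l - 8*t^3 + t^2*(-30*l - 37) + t*(-16*l^2 - 34*l - 17) + 12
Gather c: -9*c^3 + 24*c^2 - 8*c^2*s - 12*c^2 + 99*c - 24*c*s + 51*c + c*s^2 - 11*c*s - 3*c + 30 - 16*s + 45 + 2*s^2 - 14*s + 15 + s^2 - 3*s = -9*c^3 + c^2*(12 - 8*s) + c*(s^2 - 35*s + 147) + 3*s^2 - 33*s + 90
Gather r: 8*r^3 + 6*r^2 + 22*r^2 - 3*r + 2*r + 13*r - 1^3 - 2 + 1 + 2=8*r^3 + 28*r^2 + 12*r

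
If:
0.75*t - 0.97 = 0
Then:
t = 1.29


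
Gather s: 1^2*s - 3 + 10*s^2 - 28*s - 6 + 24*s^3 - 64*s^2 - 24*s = 24*s^3 - 54*s^2 - 51*s - 9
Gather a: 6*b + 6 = 6*b + 6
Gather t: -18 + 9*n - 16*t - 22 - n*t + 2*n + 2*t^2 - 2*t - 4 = 11*n + 2*t^2 + t*(-n - 18) - 44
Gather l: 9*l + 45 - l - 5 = 8*l + 40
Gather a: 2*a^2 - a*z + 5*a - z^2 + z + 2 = 2*a^2 + a*(5 - z) - z^2 + z + 2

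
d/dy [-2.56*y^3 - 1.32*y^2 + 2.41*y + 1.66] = -7.68*y^2 - 2.64*y + 2.41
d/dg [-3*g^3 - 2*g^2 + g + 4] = -9*g^2 - 4*g + 1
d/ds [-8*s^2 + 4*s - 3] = 4 - 16*s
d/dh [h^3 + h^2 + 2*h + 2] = 3*h^2 + 2*h + 2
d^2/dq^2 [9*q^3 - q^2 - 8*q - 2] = 54*q - 2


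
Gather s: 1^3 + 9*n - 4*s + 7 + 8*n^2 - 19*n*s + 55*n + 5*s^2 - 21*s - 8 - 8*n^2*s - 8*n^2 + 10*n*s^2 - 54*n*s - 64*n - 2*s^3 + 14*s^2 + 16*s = -2*s^3 + s^2*(10*n + 19) + s*(-8*n^2 - 73*n - 9)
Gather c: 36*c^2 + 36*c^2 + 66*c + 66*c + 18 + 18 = 72*c^2 + 132*c + 36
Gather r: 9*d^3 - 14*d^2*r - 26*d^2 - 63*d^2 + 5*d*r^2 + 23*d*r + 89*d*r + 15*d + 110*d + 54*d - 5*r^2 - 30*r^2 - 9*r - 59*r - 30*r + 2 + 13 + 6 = 9*d^3 - 89*d^2 + 179*d + r^2*(5*d - 35) + r*(-14*d^2 + 112*d - 98) + 21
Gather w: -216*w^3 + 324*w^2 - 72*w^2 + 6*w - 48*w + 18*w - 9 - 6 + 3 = -216*w^3 + 252*w^2 - 24*w - 12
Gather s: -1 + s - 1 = s - 2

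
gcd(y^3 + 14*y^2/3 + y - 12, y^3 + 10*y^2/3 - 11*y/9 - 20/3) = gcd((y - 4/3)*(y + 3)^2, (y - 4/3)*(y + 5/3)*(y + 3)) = y^2 + 5*y/3 - 4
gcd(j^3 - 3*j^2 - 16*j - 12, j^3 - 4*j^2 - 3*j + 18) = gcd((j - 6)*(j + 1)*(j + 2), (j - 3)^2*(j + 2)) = j + 2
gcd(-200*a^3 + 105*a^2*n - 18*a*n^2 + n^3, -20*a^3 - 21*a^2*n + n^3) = 5*a - n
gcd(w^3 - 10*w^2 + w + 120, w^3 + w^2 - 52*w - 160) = w - 8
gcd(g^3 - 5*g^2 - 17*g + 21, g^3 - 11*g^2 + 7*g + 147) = g^2 - 4*g - 21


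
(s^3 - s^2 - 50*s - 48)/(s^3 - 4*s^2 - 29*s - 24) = (s + 6)/(s + 3)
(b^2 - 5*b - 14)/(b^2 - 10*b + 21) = (b + 2)/(b - 3)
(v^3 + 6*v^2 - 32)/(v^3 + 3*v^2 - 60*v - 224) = (v^2 + 2*v - 8)/(v^2 - v - 56)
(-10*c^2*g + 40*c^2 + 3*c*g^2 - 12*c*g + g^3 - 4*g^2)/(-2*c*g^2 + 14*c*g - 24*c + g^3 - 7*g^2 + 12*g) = (5*c + g)/(g - 3)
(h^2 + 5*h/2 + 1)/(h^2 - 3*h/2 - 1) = (h + 2)/(h - 2)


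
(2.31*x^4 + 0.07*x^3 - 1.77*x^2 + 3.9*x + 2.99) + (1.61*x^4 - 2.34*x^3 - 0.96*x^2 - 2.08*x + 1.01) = 3.92*x^4 - 2.27*x^3 - 2.73*x^2 + 1.82*x + 4.0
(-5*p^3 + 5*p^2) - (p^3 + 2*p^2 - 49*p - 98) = -6*p^3 + 3*p^2 + 49*p + 98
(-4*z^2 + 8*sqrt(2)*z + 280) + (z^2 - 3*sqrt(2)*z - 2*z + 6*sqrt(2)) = -3*z^2 - 2*z + 5*sqrt(2)*z + 6*sqrt(2) + 280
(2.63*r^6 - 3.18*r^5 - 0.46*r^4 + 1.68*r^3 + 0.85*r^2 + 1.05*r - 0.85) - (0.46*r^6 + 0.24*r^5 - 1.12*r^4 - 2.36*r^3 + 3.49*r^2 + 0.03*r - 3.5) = 2.17*r^6 - 3.42*r^5 + 0.66*r^4 + 4.04*r^3 - 2.64*r^2 + 1.02*r + 2.65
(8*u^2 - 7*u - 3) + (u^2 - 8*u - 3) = 9*u^2 - 15*u - 6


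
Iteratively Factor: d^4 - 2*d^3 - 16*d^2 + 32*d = (d)*(d^3 - 2*d^2 - 16*d + 32) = d*(d + 4)*(d^2 - 6*d + 8) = d*(d - 4)*(d + 4)*(d - 2)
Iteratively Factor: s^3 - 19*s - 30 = (s + 3)*(s^2 - 3*s - 10) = (s - 5)*(s + 3)*(s + 2)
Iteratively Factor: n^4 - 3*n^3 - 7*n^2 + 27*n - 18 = (n - 3)*(n^3 - 7*n + 6) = (n - 3)*(n - 1)*(n^2 + n - 6) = (n - 3)*(n - 2)*(n - 1)*(n + 3)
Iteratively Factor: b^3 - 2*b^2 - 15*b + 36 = (b - 3)*(b^2 + b - 12) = (b - 3)^2*(b + 4)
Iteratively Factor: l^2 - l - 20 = (l + 4)*(l - 5)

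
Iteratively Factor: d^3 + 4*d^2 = (d)*(d^2 + 4*d) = d*(d + 4)*(d)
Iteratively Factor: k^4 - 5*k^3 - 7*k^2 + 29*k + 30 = (k + 1)*(k^3 - 6*k^2 - k + 30) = (k - 5)*(k + 1)*(k^2 - k - 6) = (k - 5)*(k + 1)*(k + 2)*(k - 3)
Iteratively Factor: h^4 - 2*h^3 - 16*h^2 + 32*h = (h - 4)*(h^3 + 2*h^2 - 8*h) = (h - 4)*(h + 4)*(h^2 - 2*h) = (h - 4)*(h - 2)*(h + 4)*(h)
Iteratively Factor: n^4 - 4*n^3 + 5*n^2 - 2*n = (n)*(n^3 - 4*n^2 + 5*n - 2) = n*(n - 2)*(n^2 - 2*n + 1) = n*(n - 2)*(n - 1)*(n - 1)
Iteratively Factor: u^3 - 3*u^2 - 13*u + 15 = (u - 1)*(u^2 - 2*u - 15) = (u - 1)*(u + 3)*(u - 5)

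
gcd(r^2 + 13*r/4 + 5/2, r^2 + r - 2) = r + 2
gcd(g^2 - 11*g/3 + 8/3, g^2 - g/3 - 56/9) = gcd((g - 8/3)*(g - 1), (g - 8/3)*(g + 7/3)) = g - 8/3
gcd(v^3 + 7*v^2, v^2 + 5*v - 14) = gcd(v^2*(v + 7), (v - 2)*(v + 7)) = v + 7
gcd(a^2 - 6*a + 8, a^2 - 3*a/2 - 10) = a - 4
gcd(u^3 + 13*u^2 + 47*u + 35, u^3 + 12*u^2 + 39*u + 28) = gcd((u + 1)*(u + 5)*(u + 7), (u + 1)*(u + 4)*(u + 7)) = u^2 + 8*u + 7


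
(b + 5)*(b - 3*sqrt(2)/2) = b^2 - 3*sqrt(2)*b/2 + 5*b - 15*sqrt(2)/2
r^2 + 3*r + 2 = (r + 1)*(r + 2)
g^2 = g^2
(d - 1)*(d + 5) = d^2 + 4*d - 5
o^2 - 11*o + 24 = (o - 8)*(o - 3)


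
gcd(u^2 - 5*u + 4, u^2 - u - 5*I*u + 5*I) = u - 1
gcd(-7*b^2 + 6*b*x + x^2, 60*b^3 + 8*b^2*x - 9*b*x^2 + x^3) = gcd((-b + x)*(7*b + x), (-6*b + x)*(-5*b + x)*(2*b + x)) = 1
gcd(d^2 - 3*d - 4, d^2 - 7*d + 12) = d - 4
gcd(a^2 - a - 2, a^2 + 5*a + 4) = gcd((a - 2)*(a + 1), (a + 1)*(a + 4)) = a + 1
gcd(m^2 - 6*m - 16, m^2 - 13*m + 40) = m - 8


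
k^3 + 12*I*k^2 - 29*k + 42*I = (k - I)*(k + 6*I)*(k + 7*I)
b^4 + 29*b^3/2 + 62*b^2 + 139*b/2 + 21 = (b + 1/2)*(b + 1)*(b + 6)*(b + 7)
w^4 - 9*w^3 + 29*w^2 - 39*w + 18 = (w - 3)^2*(w - 2)*(w - 1)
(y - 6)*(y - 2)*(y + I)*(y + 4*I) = y^4 - 8*y^3 + 5*I*y^3 + 8*y^2 - 40*I*y^2 + 32*y + 60*I*y - 48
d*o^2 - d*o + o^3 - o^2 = o*(d + o)*(o - 1)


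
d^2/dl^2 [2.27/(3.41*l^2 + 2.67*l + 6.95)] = (-52.791574*l^2 - 41.335338*l + 2.27*(6.82*l + 2.67)*(13.64*l + 5.34) - 107.59573)/(3.41*l^2 + 2.67*l + 6.95)^3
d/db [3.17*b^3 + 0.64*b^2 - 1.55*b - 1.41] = 9.51*b^2 + 1.28*b - 1.55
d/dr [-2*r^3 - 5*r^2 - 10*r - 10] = -6*r^2 - 10*r - 10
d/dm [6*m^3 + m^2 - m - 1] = 18*m^2 + 2*m - 1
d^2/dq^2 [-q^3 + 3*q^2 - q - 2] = 6 - 6*q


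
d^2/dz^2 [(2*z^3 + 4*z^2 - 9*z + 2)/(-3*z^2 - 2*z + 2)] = 34*z*(5*z^2 - 6*z + 6)/(27*z^6 + 54*z^5 - 18*z^4 - 64*z^3 + 12*z^2 + 24*z - 8)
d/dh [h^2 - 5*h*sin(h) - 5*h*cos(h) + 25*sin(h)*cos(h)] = -5*sqrt(2)*h*cos(h + pi/4) + 2*h - 5*sqrt(2)*sin(h + pi/4) + 25*cos(2*h)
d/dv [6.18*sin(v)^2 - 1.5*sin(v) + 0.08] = (12.36*sin(v) - 1.5)*cos(v)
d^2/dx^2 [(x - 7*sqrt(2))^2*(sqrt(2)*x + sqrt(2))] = 6*sqrt(2)*x - 56 + 2*sqrt(2)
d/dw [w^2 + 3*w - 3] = 2*w + 3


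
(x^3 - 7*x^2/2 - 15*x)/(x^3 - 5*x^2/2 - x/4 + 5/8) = 4*x*(2*x^2 - 7*x - 30)/(8*x^3 - 20*x^2 - 2*x + 5)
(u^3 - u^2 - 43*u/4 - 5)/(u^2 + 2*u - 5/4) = (2*u^2 - 7*u - 4)/(2*u - 1)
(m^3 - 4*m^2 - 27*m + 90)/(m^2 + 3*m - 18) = (m^2 - m - 30)/(m + 6)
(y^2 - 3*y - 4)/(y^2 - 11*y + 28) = (y + 1)/(y - 7)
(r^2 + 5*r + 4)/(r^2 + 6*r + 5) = (r + 4)/(r + 5)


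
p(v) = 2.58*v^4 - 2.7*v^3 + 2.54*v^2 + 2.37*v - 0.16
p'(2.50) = 125.70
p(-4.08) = 930.75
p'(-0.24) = 0.54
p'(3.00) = 223.35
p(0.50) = 1.48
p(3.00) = 165.89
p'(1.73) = 40.35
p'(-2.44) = -208.17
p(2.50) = 80.23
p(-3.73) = 665.86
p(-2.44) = 139.85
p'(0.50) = 4.18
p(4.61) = 965.48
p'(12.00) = 16729.89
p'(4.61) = 864.72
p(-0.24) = -0.54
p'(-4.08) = -854.10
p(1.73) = 20.67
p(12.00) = 49227.32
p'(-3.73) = -664.83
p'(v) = 10.32*v^3 - 8.1*v^2 + 5.08*v + 2.37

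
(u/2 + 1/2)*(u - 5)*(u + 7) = u^3/2 + 3*u^2/2 - 33*u/2 - 35/2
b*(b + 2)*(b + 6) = b^3 + 8*b^2 + 12*b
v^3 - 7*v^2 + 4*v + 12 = (v - 6)*(v - 2)*(v + 1)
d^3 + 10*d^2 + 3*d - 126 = (d - 3)*(d + 6)*(d + 7)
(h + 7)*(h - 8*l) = h^2 - 8*h*l + 7*h - 56*l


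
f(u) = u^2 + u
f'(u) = 2*u + 1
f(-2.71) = 4.63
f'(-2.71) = -4.42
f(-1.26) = 0.33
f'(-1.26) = -1.52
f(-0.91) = -0.08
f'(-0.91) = -0.82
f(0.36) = 0.49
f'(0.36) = 1.72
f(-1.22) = 0.27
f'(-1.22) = -1.44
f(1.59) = 4.12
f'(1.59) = 4.18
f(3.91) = 19.20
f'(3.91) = 8.82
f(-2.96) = 5.80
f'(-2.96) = -4.92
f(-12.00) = 132.00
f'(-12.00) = -23.00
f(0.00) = 0.00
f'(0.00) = 1.00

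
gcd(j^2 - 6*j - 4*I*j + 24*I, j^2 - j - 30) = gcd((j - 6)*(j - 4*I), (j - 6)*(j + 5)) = j - 6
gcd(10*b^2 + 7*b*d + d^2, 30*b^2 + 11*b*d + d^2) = 5*b + d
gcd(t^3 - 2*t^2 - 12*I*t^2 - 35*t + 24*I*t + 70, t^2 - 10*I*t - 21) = t - 7*I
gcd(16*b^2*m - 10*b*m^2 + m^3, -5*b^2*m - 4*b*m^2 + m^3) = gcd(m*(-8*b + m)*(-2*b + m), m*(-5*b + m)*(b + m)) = m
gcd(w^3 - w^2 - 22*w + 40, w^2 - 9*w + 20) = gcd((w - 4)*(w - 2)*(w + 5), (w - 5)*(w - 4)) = w - 4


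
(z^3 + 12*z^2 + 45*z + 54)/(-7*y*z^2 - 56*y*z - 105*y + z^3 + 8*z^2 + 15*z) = (-z^2 - 9*z - 18)/(7*y*z + 35*y - z^2 - 5*z)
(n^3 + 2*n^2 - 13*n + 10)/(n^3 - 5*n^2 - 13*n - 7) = (-n^3 - 2*n^2 + 13*n - 10)/(-n^3 + 5*n^2 + 13*n + 7)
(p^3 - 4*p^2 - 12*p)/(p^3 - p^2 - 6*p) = (p - 6)/(p - 3)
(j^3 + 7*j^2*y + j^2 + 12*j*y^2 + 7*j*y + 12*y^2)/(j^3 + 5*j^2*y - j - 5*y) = (j^2 + 7*j*y + 12*y^2)/(j^2 + 5*j*y - j - 5*y)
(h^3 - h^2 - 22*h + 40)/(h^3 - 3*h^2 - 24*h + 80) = (h - 2)/(h - 4)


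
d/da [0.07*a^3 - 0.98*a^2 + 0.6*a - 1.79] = 0.21*a^2 - 1.96*a + 0.6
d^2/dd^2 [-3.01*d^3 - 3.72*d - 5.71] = -18.06*d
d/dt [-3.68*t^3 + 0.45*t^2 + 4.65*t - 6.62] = -11.04*t^2 + 0.9*t + 4.65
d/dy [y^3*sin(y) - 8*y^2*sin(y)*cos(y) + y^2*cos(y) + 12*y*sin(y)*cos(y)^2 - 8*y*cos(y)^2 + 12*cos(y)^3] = y^3*cos(y) + 2*y^2*sin(y) - 16*y^2*cos(y)^2 + 8*y^2 + 36*y*cos(y)^3 - 22*y*cos(y) - 24*sin(y)*cos(y)^2 - 8*cos(y)^2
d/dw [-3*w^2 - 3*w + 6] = -6*w - 3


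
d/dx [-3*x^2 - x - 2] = -6*x - 1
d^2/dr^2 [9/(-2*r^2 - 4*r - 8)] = 9*(r^2 + 2*r - 4*(r + 1)^2 + 4)/(r^2 + 2*r + 4)^3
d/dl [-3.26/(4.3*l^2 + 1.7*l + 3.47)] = (28.036*l + 5.542)/(4.3*l^2 + 1.7*l + 3.47)^2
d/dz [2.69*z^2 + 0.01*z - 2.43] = 5.38*z + 0.01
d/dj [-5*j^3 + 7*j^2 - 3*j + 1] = -15*j^2 + 14*j - 3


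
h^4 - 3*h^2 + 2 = (h - 1)*(h + 1)*(h - sqrt(2))*(h + sqrt(2))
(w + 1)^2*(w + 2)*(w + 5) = w^4 + 9*w^3 + 25*w^2 + 27*w + 10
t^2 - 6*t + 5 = (t - 5)*(t - 1)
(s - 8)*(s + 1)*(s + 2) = s^3 - 5*s^2 - 22*s - 16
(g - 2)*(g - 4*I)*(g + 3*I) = g^3 - 2*g^2 - I*g^2 + 12*g + 2*I*g - 24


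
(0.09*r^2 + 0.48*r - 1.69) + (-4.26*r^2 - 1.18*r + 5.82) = -4.17*r^2 - 0.7*r + 4.13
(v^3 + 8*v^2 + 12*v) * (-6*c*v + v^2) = -6*c*v^4 - 48*c*v^3 - 72*c*v^2 + v^5 + 8*v^4 + 12*v^3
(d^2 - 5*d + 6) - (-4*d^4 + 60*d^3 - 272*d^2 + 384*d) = 4*d^4 - 60*d^3 + 273*d^2 - 389*d + 6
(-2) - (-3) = 1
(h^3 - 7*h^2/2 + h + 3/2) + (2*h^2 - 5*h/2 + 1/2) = h^3 - 3*h^2/2 - 3*h/2 + 2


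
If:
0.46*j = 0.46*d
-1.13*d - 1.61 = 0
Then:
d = -1.42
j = -1.42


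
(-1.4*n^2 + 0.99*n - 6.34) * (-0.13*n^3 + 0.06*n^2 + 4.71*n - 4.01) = 0.182*n^5 - 0.2127*n^4 - 5.7104*n^3 + 9.8965*n^2 - 33.8313*n + 25.4234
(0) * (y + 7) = 0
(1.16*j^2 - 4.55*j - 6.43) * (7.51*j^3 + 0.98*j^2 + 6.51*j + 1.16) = 8.7116*j^5 - 33.0337*j^4 - 45.1967*j^3 - 34.5763*j^2 - 47.1373*j - 7.4588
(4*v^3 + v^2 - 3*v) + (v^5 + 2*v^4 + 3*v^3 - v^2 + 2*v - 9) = v^5 + 2*v^4 + 7*v^3 - v - 9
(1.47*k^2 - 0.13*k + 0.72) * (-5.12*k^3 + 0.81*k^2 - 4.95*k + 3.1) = -7.5264*k^5 + 1.8563*k^4 - 11.0682*k^3 + 5.7837*k^2 - 3.967*k + 2.232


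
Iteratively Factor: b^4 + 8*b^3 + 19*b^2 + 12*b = (b + 3)*(b^3 + 5*b^2 + 4*b) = b*(b + 3)*(b^2 + 5*b + 4) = b*(b + 3)*(b + 4)*(b + 1)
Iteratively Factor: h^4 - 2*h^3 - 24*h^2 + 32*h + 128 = (h + 4)*(h^3 - 6*h^2 + 32) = (h + 2)*(h + 4)*(h^2 - 8*h + 16) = (h - 4)*(h + 2)*(h + 4)*(h - 4)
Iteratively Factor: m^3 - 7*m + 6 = (m + 3)*(m^2 - 3*m + 2) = (m - 1)*(m + 3)*(m - 2)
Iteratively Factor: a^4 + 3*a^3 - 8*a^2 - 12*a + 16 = (a + 4)*(a^3 - a^2 - 4*a + 4) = (a - 1)*(a + 4)*(a^2 - 4) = (a - 1)*(a + 2)*(a + 4)*(a - 2)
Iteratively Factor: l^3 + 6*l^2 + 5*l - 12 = (l + 4)*(l^2 + 2*l - 3) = (l + 3)*(l + 4)*(l - 1)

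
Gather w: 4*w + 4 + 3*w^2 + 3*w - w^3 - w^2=-w^3 + 2*w^2 + 7*w + 4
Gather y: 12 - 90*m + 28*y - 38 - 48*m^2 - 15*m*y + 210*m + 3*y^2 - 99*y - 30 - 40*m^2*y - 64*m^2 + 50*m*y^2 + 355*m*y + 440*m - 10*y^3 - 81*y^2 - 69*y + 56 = -112*m^2 + 560*m - 10*y^3 + y^2*(50*m - 78) + y*(-40*m^2 + 340*m - 140)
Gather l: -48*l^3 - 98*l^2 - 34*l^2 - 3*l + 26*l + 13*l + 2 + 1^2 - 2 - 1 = -48*l^3 - 132*l^2 + 36*l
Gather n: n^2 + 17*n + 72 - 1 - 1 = n^2 + 17*n + 70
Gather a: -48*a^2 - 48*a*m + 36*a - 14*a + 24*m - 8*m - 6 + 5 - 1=-48*a^2 + a*(22 - 48*m) + 16*m - 2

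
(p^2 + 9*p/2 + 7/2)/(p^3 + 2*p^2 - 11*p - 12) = (p + 7/2)/(p^2 + p - 12)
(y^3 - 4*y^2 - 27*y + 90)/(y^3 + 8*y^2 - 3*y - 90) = (y - 6)/(y + 6)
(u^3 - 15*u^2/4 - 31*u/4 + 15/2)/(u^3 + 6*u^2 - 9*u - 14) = (4*u^3 - 15*u^2 - 31*u + 30)/(4*(u^3 + 6*u^2 - 9*u - 14))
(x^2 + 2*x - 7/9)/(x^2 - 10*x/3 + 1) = (x + 7/3)/(x - 3)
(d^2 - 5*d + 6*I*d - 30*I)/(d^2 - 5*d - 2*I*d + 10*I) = (d + 6*I)/(d - 2*I)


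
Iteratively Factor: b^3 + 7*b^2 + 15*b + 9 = (b + 3)*(b^2 + 4*b + 3) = (b + 1)*(b + 3)*(b + 3)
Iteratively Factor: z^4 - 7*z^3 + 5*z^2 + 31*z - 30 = (z - 1)*(z^3 - 6*z^2 - z + 30) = (z - 5)*(z - 1)*(z^2 - z - 6) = (z - 5)*(z - 1)*(z + 2)*(z - 3)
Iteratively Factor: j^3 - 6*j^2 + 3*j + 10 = (j + 1)*(j^2 - 7*j + 10) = (j - 5)*(j + 1)*(j - 2)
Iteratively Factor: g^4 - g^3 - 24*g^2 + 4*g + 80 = (g - 5)*(g^3 + 4*g^2 - 4*g - 16) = (g - 5)*(g - 2)*(g^2 + 6*g + 8) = (g - 5)*(g - 2)*(g + 4)*(g + 2)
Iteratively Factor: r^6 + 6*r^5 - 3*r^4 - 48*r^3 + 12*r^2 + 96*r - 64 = (r + 4)*(r^5 + 2*r^4 - 11*r^3 - 4*r^2 + 28*r - 16) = (r - 1)*(r + 4)*(r^4 + 3*r^3 - 8*r^2 - 12*r + 16) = (r - 1)^2*(r + 4)*(r^3 + 4*r^2 - 4*r - 16) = (r - 1)^2*(r + 2)*(r + 4)*(r^2 + 2*r - 8) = (r - 1)^2*(r + 2)*(r + 4)^2*(r - 2)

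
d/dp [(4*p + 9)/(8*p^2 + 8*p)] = (-4*p^2 - 18*p - 9)/(8*p^2*(p^2 + 2*p + 1))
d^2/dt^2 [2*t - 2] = 0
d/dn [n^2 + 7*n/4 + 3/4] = 2*n + 7/4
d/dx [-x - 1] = -1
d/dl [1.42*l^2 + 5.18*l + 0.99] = 2.84*l + 5.18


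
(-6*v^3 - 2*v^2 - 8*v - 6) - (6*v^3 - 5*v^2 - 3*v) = -12*v^3 + 3*v^2 - 5*v - 6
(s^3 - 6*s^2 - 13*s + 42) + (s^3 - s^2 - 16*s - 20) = 2*s^3 - 7*s^2 - 29*s + 22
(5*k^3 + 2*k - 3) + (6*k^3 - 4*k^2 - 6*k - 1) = 11*k^3 - 4*k^2 - 4*k - 4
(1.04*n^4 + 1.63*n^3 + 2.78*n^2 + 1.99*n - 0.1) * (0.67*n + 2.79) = 0.6968*n^5 + 3.9937*n^4 + 6.4103*n^3 + 9.0895*n^2 + 5.4851*n - 0.279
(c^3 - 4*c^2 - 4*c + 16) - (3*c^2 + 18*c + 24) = c^3 - 7*c^2 - 22*c - 8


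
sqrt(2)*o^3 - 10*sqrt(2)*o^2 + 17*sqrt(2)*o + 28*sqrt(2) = (o - 7)*(o - 4)*(sqrt(2)*o + sqrt(2))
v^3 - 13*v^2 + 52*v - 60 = (v - 6)*(v - 5)*(v - 2)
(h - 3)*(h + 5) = h^2 + 2*h - 15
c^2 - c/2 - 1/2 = (c - 1)*(c + 1/2)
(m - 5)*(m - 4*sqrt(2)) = m^2 - 4*sqrt(2)*m - 5*m + 20*sqrt(2)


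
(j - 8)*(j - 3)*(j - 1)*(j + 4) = j^4 - 8*j^3 - 13*j^2 + 116*j - 96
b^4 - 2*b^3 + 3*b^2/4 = b^2*(b - 3/2)*(b - 1/2)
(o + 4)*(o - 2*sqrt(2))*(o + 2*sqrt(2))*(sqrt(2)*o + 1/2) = sqrt(2)*o^4 + o^3/2 + 4*sqrt(2)*o^3 - 8*sqrt(2)*o^2 + 2*o^2 - 32*sqrt(2)*o - 4*o - 16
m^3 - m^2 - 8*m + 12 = (m - 2)^2*(m + 3)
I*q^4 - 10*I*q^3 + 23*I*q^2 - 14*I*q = q*(q - 7)*(q - 2)*(I*q - I)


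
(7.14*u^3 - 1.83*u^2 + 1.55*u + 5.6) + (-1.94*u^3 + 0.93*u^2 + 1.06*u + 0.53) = 5.2*u^3 - 0.9*u^2 + 2.61*u + 6.13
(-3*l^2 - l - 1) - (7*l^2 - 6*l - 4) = -10*l^2 + 5*l + 3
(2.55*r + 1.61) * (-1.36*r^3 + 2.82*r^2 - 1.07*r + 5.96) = -3.468*r^4 + 5.0014*r^3 + 1.8117*r^2 + 13.4753*r + 9.5956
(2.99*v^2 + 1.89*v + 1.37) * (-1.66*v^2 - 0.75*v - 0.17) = -4.9634*v^4 - 5.3799*v^3 - 4.2*v^2 - 1.3488*v - 0.2329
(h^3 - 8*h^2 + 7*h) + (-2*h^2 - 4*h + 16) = h^3 - 10*h^2 + 3*h + 16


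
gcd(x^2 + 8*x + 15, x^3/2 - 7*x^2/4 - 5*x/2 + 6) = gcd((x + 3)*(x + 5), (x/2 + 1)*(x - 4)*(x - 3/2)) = 1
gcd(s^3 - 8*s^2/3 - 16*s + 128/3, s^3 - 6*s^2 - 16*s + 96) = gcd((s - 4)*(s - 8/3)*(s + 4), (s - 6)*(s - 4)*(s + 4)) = s^2 - 16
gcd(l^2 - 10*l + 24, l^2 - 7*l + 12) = l - 4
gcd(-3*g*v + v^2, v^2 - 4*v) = v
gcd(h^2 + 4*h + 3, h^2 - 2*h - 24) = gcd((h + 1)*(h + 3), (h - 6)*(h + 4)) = 1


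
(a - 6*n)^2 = a^2 - 12*a*n + 36*n^2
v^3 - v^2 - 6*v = v*(v - 3)*(v + 2)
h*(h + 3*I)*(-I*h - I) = -I*h^3 + 3*h^2 - I*h^2 + 3*h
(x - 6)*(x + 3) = x^2 - 3*x - 18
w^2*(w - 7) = w^3 - 7*w^2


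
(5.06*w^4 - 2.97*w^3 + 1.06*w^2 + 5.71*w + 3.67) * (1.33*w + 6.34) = 6.7298*w^5 + 28.1303*w^4 - 17.42*w^3 + 14.3147*w^2 + 41.0825*w + 23.2678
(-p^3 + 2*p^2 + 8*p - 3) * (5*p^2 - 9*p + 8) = -5*p^5 + 19*p^4 + 14*p^3 - 71*p^2 + 91*p - 24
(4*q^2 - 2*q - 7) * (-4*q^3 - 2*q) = -16*q^5 + 8*q^4 + 20*q^3 + 4*q^2 + 14*q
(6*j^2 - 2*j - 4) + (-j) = 6*j^2 - 3*j - 4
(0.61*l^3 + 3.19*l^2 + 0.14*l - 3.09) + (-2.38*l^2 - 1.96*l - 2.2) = 0.61*l^3 + 0.81*l^2 - 1.82*l - 5.29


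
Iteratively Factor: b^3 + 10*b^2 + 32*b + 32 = (b + 2)*(b^2 + 8*b + 16) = (b + 2)*(b + 4)*(b + 4)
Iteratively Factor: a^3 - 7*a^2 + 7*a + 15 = (a - 3)*(a^2 - 4*a - 5) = (a - 5)*(a - 3)*(a + 1)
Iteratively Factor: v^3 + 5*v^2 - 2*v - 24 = (v + 4)*(v^2 + v - 6) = (v - 2)*(v + 4)*(v + 3)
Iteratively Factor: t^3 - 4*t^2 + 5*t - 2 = (t - 1)*(t^2 - 3*t + 2) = (t - 1)^2*(t - 2)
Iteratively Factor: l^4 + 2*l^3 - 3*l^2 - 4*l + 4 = (l + 2)*(l^3 - 3*l + 2) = (l - 1)*(l + 2)*(l^2 + l - 2) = (l - 1)^2*(l + 2)*(l + 2)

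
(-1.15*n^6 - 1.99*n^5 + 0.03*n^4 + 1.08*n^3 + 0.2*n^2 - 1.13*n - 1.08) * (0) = 0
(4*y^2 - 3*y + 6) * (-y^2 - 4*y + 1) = -4*y^4 - 13*y^3 + 10*y^2 - 27*y + 6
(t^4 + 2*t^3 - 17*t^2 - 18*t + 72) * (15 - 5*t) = -5*t^5 + 5*t^4 + 115*t^3 - 165*t^2 - 630*t + 1080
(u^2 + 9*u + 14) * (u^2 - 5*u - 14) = u^4 + 4*u^3 - 45*u^2 - 196*u - 196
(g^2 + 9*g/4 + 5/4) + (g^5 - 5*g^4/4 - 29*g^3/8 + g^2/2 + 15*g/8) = g^5 - 5*g^4/4 - 29*g^3/8 + 3*g^2/2 + 33*g/8 + 5/4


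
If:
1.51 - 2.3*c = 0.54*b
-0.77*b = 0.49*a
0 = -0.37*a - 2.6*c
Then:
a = -2.25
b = 1.43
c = 0.32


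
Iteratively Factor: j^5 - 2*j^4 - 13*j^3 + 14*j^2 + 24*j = (j - 2)*(j^4 - 13*j^2 - 12*j) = (j - 2)*(j + 1)*(j^3 - j^2 - 12*j) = (j - 4)*(j - 2)*(j + 1)*(j^2 + 3*j) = (j - 4)*(j - 2)*(j + 1)*(j + 3)*(j)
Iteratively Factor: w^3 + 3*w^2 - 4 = (w + 2)*(w^2 + w - 2) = (w + 2)^2*(w - 1)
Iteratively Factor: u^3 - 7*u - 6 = (u - 3)*(u^2 + 3*u + 2) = (u - 3)*(u + 1)*(u + 2)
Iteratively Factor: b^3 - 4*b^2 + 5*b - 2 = (b - 2)*(b^2 - 2*b + 1) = (b - 2)*(b - 1)*(b - 1)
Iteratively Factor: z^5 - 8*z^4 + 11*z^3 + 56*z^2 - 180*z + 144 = (z - 2)*(z^4 - 6*z^3 - z^2 + 54*z - 72) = (z - 2)^2*(z^3 - 4*z^2 - 9*z + 36) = (z - 2)^2*(z + 3)*(z^2 - 7*z + 12) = (z - 4)*(z - 2)^2*(z + 3)*(z - 3)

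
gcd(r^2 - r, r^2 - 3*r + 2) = r - 1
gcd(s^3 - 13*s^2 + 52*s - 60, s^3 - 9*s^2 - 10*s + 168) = s - 6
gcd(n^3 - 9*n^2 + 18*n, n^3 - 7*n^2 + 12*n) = n^2 - 3*n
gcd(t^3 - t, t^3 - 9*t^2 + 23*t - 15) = t - 1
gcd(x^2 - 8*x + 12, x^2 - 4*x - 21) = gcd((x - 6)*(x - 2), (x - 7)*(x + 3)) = 1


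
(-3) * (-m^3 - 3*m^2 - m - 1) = 3*m^3 + 9*m^2 + 3*m + 3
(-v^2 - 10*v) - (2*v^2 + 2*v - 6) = -3*v^2 - 12*v + 6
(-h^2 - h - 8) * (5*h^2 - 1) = -5*h^4 - 5*h^3 - 39*h^2 + h + 8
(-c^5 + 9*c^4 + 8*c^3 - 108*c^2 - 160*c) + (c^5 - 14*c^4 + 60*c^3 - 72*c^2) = -5*c^4 + 68*c^3 - 180*c^2 - 160*c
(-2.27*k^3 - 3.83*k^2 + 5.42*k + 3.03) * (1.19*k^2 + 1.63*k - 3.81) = -2.7013*k^5 - 8.2578*k^4 + 8.8556*k^3 + 27.0326*k^2 - 15.7113*k - 11.5443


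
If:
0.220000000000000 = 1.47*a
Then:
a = 0.15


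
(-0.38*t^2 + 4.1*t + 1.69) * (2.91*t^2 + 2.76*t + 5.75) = -1.1058*t^4 + 10.8822*t^3 + 14.0489*t^2 + 28.2394*t + 9.7175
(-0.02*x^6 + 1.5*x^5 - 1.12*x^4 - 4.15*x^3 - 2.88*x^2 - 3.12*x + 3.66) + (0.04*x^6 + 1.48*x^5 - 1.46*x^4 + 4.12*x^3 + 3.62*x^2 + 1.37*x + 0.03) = 0.02*x^6 + 2.98*x^5 - 2.58*x^4 - 0.0300000000000002*x^3 + 0.74*x^2 - 1.75*x + 3.69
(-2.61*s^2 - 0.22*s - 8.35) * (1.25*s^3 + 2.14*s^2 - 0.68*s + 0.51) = -3.2625*s^5 - 5.8604*s^4 - 9.1335*s^3 - 19.0505*s^2 + 5.5658*s - 4.2585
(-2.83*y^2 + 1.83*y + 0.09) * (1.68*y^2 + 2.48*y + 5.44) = -4.7544*y^4 - 3.944*y^3 - 10.7056*y^2 + 10.1784*y + 0.4896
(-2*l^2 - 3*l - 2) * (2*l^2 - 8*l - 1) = -4*l^4 + 10*l^3 + 22*l^2 + 19*l + 2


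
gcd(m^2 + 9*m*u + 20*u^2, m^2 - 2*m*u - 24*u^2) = m + 4*u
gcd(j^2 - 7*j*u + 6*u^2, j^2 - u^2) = -j + u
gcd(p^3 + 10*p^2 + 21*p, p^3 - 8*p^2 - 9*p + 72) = p + 3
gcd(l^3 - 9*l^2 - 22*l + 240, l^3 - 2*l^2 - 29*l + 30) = l^2 - l - 30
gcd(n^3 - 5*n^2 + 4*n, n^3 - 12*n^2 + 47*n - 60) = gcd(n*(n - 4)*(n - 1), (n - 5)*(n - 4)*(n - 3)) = n - 4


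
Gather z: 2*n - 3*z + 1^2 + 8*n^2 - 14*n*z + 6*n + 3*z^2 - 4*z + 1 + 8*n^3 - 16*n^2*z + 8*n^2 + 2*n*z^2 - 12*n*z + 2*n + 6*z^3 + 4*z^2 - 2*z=8*n^3 + 16*n^2 + 10*n + 6*z^3 + z^2*(2*n + 7) + z*(-16*n^2 - 26*n - 9) + 2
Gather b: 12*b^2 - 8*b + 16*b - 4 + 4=12*b^2 + 8*b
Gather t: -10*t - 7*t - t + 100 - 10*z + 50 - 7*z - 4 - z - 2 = -18*t - 18*z + 144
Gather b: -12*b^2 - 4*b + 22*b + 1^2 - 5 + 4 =-12*b^2 + 18*b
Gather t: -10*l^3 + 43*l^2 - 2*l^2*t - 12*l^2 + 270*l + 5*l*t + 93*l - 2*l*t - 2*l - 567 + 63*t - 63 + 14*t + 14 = -10*l^3 + 31*l^2 + 361*l + t*(-2*l^2 + 3*l + 77) - 616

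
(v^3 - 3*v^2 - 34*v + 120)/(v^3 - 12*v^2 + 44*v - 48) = (v^2 + v - 30)/(v^2 - 8*v + 12)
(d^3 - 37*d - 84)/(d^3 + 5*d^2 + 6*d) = (d^2 - 3*d - 28)/(d*(d + 2))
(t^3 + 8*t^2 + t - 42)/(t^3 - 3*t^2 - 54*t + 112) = (t + 3)/(t - 8)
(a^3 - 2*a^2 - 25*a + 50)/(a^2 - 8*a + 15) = (a^2 + 3*a - 10)/(a - 3)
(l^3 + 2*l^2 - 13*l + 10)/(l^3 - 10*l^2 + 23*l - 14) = (l + 5)/(l - 7)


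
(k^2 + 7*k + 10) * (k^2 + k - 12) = k^4 + 8*k^3 + 5*k^2 - 74*k - 120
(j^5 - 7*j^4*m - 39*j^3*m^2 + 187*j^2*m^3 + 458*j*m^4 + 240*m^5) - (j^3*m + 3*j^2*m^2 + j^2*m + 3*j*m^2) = j^5 - 7*j^4*m - 39*j^3*m^2 - j^3*m + 187*j^2*m^3 - 3*j^2*m^2 - j^2*m + 458*j*m^4 - 3*j*m^2 + 240*m^5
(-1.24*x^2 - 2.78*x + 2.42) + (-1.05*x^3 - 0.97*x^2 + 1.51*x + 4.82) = -1.05*x^3 - 2.21*x^2 - 1.27*x + 7.24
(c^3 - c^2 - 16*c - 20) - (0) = c^3 - c^2 - 16*c - 20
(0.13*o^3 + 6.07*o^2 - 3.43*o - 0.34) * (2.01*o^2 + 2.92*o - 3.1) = 0.2613*o^5 + 12.5803*o^4 + 10.4271*o^3 - 29.516*o^2 + 9.6402*o + 1.054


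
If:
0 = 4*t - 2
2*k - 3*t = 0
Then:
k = 3/4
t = 1/2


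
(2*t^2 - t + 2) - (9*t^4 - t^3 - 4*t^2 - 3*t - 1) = -9*t^4 + t^3 + 6*t^2 + 2*t + 3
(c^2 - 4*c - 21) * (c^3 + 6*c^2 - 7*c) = c^5 + 2*c^4 - 52*c^3 - 98*c^2 + 147*c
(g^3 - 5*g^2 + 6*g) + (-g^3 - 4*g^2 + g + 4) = -9*g^2 + 7*g + 4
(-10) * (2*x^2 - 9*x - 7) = -20*x^2 + 90*x + 70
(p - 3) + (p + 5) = 2*p + 2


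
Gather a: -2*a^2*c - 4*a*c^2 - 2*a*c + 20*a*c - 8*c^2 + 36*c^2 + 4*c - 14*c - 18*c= -2*a^2*c + a*(-4*c^2 + 18*c) + 28*c^2 - 28*c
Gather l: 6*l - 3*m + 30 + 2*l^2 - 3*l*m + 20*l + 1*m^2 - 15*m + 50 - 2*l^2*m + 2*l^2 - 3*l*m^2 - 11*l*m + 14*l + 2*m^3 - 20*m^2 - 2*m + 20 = l^2*(4 - 2*m) + l*(-3*m^2 - 14*m + 40) + 2*m^3 - 19*m^2 - 20*m + 100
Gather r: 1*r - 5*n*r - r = -5*n*r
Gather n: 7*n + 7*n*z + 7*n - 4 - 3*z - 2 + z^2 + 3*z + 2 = n*(7*z + 14) + z^2 - 4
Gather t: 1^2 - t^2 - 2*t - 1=-t^2 - 2*t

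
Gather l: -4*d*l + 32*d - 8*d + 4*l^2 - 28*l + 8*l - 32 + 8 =24*d + 4*l^2 + l*(-4*d - 20) - 24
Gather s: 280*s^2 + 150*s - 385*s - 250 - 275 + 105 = 280*s^2 - 235*s - 420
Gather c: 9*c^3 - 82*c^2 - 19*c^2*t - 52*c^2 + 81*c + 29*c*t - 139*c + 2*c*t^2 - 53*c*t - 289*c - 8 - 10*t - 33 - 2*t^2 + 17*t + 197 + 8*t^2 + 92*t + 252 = 9*c^3 + c^2*(-19*t - 134) + c*(2*t^2 - 24*t - 347) + 6*t^2 + 99*t + 408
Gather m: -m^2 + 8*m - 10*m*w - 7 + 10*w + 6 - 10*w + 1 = -m^2 + m*(8 - 10*w)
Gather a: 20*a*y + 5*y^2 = 20*a*y + 5*y^2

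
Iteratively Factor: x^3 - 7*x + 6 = (x - 2)*(x^2 + 2*x - 3) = (x - 2)*(x + 3)*(x - 1)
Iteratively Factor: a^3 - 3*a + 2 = (a + 2)*(a^2 - 2*a + 1) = (a - 1)*(a + 2)*(a - 1)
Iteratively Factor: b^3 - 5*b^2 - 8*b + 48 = (b - 4)*(b^2 - b - 12) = (b - 4)^2*(b + 3)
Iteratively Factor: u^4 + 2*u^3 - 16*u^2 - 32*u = (u + 4)*(u^3 - 2*u^2 - 8*u) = u*(u + 4)*(u^2 - 2*u - 8) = u*(u - 4)*(u + 4)*(u + 2)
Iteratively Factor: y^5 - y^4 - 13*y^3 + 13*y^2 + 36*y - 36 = (y + 2)*(y^4 - 3*y^3 - 7*y^2 + 27*y - 18) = (y + 2)*(y + 3)*(y^3 - 6*y^2 + 11*y - 6) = (y - 2)*(y + 2)*(y + 3)*(y^2 - 4*y + 3) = (y - 3)*(y - 2)*(y + 2)*(y + 3)*(y - 1)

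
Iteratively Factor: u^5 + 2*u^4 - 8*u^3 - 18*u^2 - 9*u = (u - 3)*(u^4 + 5*u^3 + 7*u^2 + 3*u) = (u - 3)*(u + 3)*(u^3 + 2*u^2 + u) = (u - 3)*(u + 1)*(u + 3)*(u^2 + u) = u*(u - 3)*(u + 1)*(u + 3)*(u + 1)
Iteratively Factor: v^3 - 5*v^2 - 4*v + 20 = (v - 5)*(v^2 - 4) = (v - 5)*(v - 2)*(v + 2)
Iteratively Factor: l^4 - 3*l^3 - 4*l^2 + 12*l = (l - 3)*(l^3 - 4*l) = (l - 3)*(l + 2)*(l^2 - 2*l) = (l - 3)*(l - 2)*(l + 2)*(l)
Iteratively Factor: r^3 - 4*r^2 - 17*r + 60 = (r - 3)*(r^2 - r - 20) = (r - 3)*(r + 4)*(r - 5)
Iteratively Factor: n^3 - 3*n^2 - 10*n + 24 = (n - 4)*(n^2 + n - 6) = (n - 4)*(n - 2)*(n + 3)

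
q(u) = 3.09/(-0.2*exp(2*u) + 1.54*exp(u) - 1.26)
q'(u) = 3.09*(0.4*exp(2*u) - 1.54*exp(u))/(-0.2*exp(2*u) + 1.54*exp(u) - 1.26)^2 = (1.236*exp(u) - 4.7586)*exp(u)/(0.2*exp(2*u) - 1.54*exp(u) + 1.26)^2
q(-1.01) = -4.26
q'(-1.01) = -2.98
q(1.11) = 1.97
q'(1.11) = -1.24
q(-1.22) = -3.76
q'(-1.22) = -1.92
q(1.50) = 1.90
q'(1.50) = 1.33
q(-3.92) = -2.51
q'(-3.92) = -0.06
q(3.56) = -0.02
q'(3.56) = 0.04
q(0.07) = 19.12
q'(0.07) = -140.98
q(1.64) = 2.27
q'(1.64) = 4.47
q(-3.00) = -2.61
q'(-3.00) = -0.17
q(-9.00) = -2.45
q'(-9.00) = 0.00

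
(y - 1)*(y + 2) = y^2 + y - 2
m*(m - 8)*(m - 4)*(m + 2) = m^4 - 10*m^3 + 8*m^2 + 64*m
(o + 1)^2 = o^2 + 2*o + 1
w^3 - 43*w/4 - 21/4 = (w - 7/2)*(w + 1/2)*(w + 3)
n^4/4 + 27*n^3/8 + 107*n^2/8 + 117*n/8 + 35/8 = (n/4 + 1/4)*(n + 1/2)*(n + 5)*(n + 7)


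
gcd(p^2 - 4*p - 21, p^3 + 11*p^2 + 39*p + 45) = p + 3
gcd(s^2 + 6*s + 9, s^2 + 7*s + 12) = s + 3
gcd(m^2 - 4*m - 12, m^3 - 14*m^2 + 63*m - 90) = m - 6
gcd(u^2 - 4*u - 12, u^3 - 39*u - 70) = u + 2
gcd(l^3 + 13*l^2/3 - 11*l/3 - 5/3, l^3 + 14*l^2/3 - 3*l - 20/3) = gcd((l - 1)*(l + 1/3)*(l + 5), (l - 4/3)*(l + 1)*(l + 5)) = l + 5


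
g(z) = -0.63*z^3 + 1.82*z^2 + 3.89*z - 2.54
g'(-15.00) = -475.96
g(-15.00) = 2474.86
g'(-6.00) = -85.99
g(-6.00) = 175.72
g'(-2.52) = -17.29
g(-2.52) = 9.30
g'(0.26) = 4.71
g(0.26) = -1.42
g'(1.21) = 5.53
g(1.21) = 3.72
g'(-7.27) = -122.46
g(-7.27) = 307.44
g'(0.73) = 5.54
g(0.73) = 1.02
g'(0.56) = 5.34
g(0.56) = 0.10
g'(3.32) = -4.86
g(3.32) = 7.38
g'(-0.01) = 3.85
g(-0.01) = -2.58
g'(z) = -1.89*z^2 + 3.64*z + 3.89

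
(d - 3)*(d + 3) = d^2 - 9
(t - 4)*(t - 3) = t^2 - 7*t + 12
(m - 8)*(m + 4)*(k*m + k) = k*m^3 - 3*k*m^2 - 36*k*m - 32*k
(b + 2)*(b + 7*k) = b^2 + 7*b*k + 2*b + 14*k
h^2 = h^2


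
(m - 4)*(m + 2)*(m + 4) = m^3 + 2*m^2 - 16*m - 32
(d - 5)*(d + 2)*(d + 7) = d^3 + 4*d^2 - 31*d - 70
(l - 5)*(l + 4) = l^2 - l - 20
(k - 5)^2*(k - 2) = k^3 - 12*k^2 + 45*k - 50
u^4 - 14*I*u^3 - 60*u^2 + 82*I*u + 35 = (u - 7*I)*(u - 5*I)*(u - I)^2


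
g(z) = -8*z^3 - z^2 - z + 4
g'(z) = -24*z^2 - 2*z - 1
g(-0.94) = 10.70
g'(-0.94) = -20.33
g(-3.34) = 294.26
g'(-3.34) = -262.05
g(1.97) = -63.01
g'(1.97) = -98.08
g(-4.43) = 684.31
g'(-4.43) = -463.14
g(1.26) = -14.85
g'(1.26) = -41.62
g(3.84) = -467.57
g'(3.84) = -362.57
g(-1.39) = 24.94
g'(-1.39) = -44.59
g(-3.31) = 286.47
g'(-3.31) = -257.33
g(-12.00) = 13696.00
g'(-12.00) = -3433.00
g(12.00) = -13976.00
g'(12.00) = -3481.00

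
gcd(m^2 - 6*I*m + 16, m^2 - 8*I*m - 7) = 1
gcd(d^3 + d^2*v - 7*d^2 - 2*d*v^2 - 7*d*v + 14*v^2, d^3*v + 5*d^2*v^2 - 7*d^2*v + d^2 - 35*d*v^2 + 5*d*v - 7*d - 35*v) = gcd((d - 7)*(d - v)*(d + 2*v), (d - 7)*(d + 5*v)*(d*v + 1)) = d - 7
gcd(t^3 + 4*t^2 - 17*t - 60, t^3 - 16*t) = t - 4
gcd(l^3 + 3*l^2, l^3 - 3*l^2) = l^2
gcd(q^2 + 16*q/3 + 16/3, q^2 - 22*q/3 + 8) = 1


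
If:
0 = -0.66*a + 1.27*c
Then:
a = 1.92424242424242*c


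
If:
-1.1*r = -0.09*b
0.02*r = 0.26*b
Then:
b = 0.00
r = 0.00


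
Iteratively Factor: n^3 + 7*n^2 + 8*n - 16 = (n - 1)*(n^2 + 8*n + 16) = (n - 1)*(n + 4)*(n + 4)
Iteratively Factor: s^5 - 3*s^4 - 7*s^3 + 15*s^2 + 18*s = (s - 3)*(s^4 - 7*s^2 - 6*s) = (s - 3)*(s + 2)*(s^3 - 2*s^2 - 3*s) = s*(s - 3)*(s + 2)*(s^2 - 2*s - 3) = s*(s - 3)^2*(s + 2)*(s + 1)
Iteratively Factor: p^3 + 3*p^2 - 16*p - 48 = (p - 4)*(p^2 + 7*p + 12) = (p - 4)*(p + 4)*(p + 3)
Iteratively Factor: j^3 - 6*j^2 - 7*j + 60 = (j + 3)*(j^2 - 9*j + 20) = (j - 5)*(j + 3)*(j - 4)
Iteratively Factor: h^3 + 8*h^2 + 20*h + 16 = (h + 4)*(h^2 + 4*h + 4) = (h + 2)*(h + 4)*(h + 2)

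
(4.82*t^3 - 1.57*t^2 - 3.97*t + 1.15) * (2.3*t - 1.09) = 11.086*t^4 - 8.8648*t^3 - 7.4197*t^2 + 6.9723*t - 1.2535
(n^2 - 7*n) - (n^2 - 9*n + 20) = 2*n - 20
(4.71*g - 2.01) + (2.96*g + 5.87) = 7.67*g + 3.86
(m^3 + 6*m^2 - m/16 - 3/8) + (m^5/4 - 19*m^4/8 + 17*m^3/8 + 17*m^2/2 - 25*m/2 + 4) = m^5/4 - 19*m^4/8 + 25*m^3/8 + 29*m^2/2 - 201*m/16 + 29/8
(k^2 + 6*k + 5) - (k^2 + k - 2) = 5*k + 7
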